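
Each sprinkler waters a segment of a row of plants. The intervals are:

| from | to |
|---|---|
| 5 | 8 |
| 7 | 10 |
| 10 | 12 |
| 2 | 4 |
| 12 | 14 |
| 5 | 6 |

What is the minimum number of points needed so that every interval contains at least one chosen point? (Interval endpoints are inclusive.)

By right end: [2,4]  [5,6]  [5,8]  [7,10]  [10,12]  [12,14]
[2,4] uncovered → point at 4; [5,6] uncovered → point at 6; [7,10] uncovered → point at 10; [12,14] uncovered → point at 14.
Points: 4, 6, 10, 14 (4 total).

4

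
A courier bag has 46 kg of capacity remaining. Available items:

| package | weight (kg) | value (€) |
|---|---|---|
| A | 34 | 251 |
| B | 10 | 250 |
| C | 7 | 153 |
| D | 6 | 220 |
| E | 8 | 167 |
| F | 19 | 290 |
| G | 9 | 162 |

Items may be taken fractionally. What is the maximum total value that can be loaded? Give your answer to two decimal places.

Order: D (220/6=36.67) > B (250/10=25.00) > C (153/7=21.86) > E (167/8=20.88) > G (162/9=18.00) > F (290/19=15.26) > A (251/34=7.38)
Fill: take D (6 @ 220) → take B (10 @ 250) → take C (7 @ 153) → take E (8 @ 167) → take G (9 @ 162) → take 6/19 of F → 91.58; 46/46 used.
Total value = 1043.58

1043.58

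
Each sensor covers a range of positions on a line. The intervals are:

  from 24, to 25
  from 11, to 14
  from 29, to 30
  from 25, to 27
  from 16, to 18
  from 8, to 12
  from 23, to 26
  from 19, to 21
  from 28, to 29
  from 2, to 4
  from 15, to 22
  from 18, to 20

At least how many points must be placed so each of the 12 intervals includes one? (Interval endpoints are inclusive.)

6

Sort by right endpoint; whenever an interval is uncovered, place a point at its right end.
By right end: [2,4]  [8,12]  [11,14]  [16,18]  [18,20]  [19,21]  [15,22]  [24,25]  [23,26]  [25,27]  [28,29]  [29,30]
[2,4] uncovered → point at 4; [8,12] uncovered → point at 12; [16,18] uncovered → point at 18; [19,21] uncovered → point at 21; [24,25] uncovered → point at 25; [28,29] uncovered → point at 29.
Points: 4, 12, 18, 21, 25, 29 (6 total).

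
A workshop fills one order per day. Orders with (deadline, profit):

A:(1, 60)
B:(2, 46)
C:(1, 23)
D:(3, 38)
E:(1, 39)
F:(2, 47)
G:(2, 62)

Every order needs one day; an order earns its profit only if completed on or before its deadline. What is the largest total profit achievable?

Profit order: G=62 A=60 F=47 B=46 E=39 D=38 C=23
Assign: G→slot 2, A→slot 1, F skipped, B skipped, E skipped, D→slot 3, C skipped.
Slots: [1:A] [2:G] [3:D]
Profit = 60 + 62 + 38 = 160

160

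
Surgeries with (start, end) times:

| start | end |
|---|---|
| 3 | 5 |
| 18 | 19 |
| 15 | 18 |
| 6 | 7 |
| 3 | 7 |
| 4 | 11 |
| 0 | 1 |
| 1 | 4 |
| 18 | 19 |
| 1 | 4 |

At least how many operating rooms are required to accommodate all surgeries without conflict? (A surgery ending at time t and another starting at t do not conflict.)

4

starts: [0, 1, 1, 3, 3, 4, 6, 15, 18, 18]
ends:   [1, 4, 4, 5, 7, 7, 11, 18, 19, 19]
s0→1 e1→0 s1→1 s1→2 s3→3 s3→4  — peak 4.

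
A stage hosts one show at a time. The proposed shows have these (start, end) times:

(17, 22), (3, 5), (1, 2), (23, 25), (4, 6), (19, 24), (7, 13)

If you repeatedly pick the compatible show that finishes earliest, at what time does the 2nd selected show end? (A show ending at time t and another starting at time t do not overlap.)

Sort by end time and greedily take each interval whose start is ≥ the last chosen end.
Sorted by end: (1,2)  (3,5)  (4,6)  (7,13)  (17,22)  (19,24)  (23,25)
take (1,2); take (3,5); take (7,13); take (17,22); take (23,25).
Selected: (1,2) (3,5) (7,13) (17,22) (23,25)

5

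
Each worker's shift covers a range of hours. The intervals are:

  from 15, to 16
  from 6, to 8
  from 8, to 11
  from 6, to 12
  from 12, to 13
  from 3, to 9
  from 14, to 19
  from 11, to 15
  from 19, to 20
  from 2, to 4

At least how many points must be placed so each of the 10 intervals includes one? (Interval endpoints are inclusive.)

Sort by right endpoint; whenever an interval is uncovered, place a point at its right end.
By right end: [2,4]  [6,8]  [3,9]  [8,11]  [6,12]  [12,13]  [11,15]  [15,16]  [14,19]  [19,20]
[2,4] uncovered → point at 4; [6,8] uncovered → point at 8; [12,13] uncovered → point at 13; [15,16] uncovered → point at 16; [19,20] uncovered → point at 20.
Points: 4, 8, 13, 16, 20 (5 total).

5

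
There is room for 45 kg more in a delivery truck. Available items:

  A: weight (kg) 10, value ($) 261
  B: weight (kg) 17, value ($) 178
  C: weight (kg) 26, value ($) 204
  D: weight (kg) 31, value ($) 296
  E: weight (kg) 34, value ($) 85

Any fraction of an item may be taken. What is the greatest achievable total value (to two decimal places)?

610.87

Sort by value per unit weight and fill in that order.
Order: A (261/10=26.10) > B (178/17=10.47) > D (296/31=9.55) > C (204/26=7.85) > E (85/34=2.50)
Fill: take A (10 @ 261) → take B (17 @ 178) → take 18/31 of D → 171.87; 45/45 used.
Total value = 610.87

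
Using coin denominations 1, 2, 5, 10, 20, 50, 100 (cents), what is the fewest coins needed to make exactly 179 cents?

6

Greedy: take as many of the largest coin as possible, then repeat with the remainder.
179 = 1×100 + 1×50 + 1×20 + 1×5 + 2×2
Total coins = 1 + 1 + 1 + 1 + 2 = 6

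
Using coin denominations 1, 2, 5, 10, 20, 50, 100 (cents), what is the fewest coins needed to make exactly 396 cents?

Greedy: take as many of the largest coin as possible, then repeat with the remainder.
396 = 3×100 + 1×50 + 2×20 + 1×5 + 1×1
Total coins = 3 + 1 + 2 + 1 + 1 = 8

8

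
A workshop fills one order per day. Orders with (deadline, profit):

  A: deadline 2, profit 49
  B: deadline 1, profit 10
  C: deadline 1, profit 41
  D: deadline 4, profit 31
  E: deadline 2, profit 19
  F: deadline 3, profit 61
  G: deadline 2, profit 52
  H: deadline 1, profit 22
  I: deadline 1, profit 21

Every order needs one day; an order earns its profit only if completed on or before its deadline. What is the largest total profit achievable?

193

Profit order: F=61 G=52 A=49 C=41 D=31 H=22 I=21 E=19 B=10
Assign: F→slot 3, G→slot 2, A→slot 1, C skipped, D→slot 4, H skipped, I skipped, E skipped, B skipped.
Slots: [1:A] [2:G] [3:F] [4:D]
Profit = 49 + 52 + 61 + 31 = 193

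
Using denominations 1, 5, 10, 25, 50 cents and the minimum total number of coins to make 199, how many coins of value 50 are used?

3

199 = 3×50 + 1×25 + 2×10 + 4×1
Count of 50: 3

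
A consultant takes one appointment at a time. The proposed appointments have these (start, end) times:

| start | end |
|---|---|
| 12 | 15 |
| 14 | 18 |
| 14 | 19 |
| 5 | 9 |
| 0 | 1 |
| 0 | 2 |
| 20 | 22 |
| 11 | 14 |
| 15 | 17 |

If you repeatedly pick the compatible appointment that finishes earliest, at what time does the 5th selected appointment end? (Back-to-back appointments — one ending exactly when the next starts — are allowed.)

22

Greedy by earliest finish: after sorting by end time, pick each interval compatible with the last pick.
Sorted by end: (0,1)  (0,2)  (5,9)  (11,14)  (12,15)  (15,17)  (14,18)  (14,19)  (20,22)
take (0,1); take (5,9); take (11,14); skip (12,15); take (15,17); skip (14,18); take (20,22).
Selected: (0,1) (5,9) (11,14) (15,17) (20,22)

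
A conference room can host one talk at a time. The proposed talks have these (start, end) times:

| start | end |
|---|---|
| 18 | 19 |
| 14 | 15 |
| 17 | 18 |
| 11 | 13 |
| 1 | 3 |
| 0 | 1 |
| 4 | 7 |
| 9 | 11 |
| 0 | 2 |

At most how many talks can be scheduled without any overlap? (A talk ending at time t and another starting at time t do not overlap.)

Sort by end time and greedily take each interval whose start is ≥ the last chosen end.
Sorted by end: (0,1)  (0,2)  (1,3)  (4,7)  (9,11)  (11,13)  (14,15)  (17,18)  (18,19)
take (0,1); take (1,3); take (4,7); take (9,11); take (11,13); take (14,15); take (17,18); take (18,19).
Selected 8 talks.

8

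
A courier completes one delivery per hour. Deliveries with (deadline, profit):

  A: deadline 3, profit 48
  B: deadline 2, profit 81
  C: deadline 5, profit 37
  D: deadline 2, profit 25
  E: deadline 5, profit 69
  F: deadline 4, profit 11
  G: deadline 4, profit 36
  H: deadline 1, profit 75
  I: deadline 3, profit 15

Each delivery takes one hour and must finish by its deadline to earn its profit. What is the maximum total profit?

Sort by profit descending; place each in the latest free slot ≤ its deadline.
By profit: B(d2,81), H(d1,75), E(d5,69), A(d3,48), C(d5,37), G(d4,36), D(d2,25), I(d3,15), F(d4,11)
B→slot 2; H→slot 1; E→slot 5; A→slot 3; C→slot 4; G skipped; D skipped; I skipped; F skipped.
Profit = 75 + 81 + 48 + 37 + 69 = 310

310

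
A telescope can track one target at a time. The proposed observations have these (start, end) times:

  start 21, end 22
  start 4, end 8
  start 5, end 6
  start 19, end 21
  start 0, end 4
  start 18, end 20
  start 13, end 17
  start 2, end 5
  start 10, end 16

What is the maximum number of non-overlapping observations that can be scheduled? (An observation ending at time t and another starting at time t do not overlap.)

5

Greedy by earliest finish: after sorting by end time, pick each interval compatible with the last pick.
By end time: (0,4), (2,5), (5,6), (4,8), (10,16), (13,17), (18,20), (19,21), (21,22).
Pick (0,4); next start ≥ 4 → (5,6); next start ≥ 6 → (10,16); next start ≥ 16 → (18,20); next start ≥ 20 → (21,22).
Selected 5 observations.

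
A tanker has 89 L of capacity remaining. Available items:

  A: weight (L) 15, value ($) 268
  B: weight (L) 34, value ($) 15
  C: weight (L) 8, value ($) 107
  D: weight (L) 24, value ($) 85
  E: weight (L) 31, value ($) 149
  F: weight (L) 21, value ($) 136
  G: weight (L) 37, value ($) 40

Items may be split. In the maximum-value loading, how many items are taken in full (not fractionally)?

4

Sort by value per unit weight and fill in that order.
Order: A (268/15=17.87) > C (107/8=13.38) > F (136/21=6.48) > E (149/31=4.81) > D (85/24=3.54) > G (40/37=1.08) > B (15/34=0.44)
Fill: take A (15 @ 268) → take C (8 @ 107) → take F (21 @ 136) → take E (31 @ 149) → take 14/24 of D → 49.58; 89/89 used.
4 item(s) taken whole; one partial (take 14/24 of D).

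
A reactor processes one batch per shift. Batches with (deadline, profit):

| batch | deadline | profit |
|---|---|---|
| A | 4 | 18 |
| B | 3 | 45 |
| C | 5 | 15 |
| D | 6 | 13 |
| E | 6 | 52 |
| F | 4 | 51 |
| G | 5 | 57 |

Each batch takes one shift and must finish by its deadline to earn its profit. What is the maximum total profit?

By profit: G(d5,57), E(d6,52), F(d4,51), B(d3,45), A(d4,18), C(d5,15), D(d6,13)
G→slot 5; E→slot 6; F→slot 4; B→slot 3; A→slot 2; C→slot 1; D skipped.
Profit = 15 + 18 + 45 + 51 + 57 + 52 = 238

238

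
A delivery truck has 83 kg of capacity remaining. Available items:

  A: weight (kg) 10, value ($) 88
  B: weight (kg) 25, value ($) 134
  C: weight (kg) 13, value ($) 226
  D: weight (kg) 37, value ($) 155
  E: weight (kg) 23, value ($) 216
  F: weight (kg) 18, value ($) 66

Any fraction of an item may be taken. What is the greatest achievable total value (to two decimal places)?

714.27

Ratios (sorted): C 17.38, E 9.39, A 8.80, B 5.36, D 4.19, F 3.67
take C (13 @ 226); take E (23 @ 216); take A (10 @ 88); take B (25 @ 134); take 12/37 of D → 50.27. Capacity used 83/83.
Total value = 714.27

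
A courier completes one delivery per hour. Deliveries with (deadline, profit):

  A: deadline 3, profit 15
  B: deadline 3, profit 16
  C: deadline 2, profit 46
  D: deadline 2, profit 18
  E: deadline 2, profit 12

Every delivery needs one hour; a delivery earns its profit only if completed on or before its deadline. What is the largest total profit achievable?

80

Take jobs in profit order; each goes to the latest open slot no later than its deadline.
Profit order: C=46 D=18 B=16 A=15 E=12
Assign: C→slot 2, D→slot 1, B→slot 3, A skipped, E skipped.
Slots: [1:D] [2:C] [3:B]
Profit = 18 + 46 + 16 = 80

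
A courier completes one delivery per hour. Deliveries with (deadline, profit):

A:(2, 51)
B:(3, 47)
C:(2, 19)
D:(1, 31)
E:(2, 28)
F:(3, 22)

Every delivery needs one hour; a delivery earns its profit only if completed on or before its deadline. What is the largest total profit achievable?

129

Take jobs in profit order; each goes to the latest open slot no later than its deadline.
By profit: A(d2,51), B(d3,47), D(d1,31), E(d2,28), F(d3,22), C(d2,19)
A→slot 2; B→slot 3; D→slot 1; E skipped; F skipped; C skipped.
Profit = 31 + 51 + 47 = 129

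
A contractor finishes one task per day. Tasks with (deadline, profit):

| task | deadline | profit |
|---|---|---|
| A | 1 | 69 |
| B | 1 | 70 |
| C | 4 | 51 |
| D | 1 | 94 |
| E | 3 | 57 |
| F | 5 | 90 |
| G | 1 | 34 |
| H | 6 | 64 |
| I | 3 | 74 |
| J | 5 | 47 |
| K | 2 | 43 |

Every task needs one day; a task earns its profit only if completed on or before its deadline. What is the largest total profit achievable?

Profit order: D=94 F=90 I=74 B=70 A=69 H=64 E=57 C=51 J=47 K=43 G=34
Assign: D→slot 1, F→slot 5, I→slot 3, B skipped, A skipped, H→slot 6, E→slot 2, C→slot 4, J skipped, K skipped, G skipped.
Slots: [1:D] [2:E] [3:I] [4:C] [5:F] [6:H]
Profit = 94 + 57 + 74 + 51 + 90 + 64 = 430

430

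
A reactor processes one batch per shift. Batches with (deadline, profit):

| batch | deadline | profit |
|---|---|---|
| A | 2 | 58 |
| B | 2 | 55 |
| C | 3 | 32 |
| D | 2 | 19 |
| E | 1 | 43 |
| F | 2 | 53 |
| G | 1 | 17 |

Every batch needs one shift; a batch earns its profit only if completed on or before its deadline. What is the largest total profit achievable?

Sort by profit descending; place each in the latest free slot ≤ its deadline.
By profit: A(d2,58), B(d2,55), F(d2,53), E(d1,43), C(d3,32), D(d2,19), G(d1,17)
A→slot 2; B→slot 1; F skipped; E skipped; C→slot 3; D skipped; G skipped.
Profit = 55 + 58 + 32 = 145

145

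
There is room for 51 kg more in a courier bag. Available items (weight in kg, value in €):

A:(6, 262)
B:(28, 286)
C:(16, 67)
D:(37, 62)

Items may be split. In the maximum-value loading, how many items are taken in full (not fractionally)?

3

Sort by value per unit weight and fill in that order.
Order: A (262/6=43.67) > B (286/28=10.21) > C (67/16=4.19) > D (62/37=1.68)
Fill: take A (6 @ 262) → take B (28 @ 286) → take C (16 @ 67) → take 1/37 of D → 1.68; 51/51 used.
3 item(s) taken whole; one partial (take 1/37 of D).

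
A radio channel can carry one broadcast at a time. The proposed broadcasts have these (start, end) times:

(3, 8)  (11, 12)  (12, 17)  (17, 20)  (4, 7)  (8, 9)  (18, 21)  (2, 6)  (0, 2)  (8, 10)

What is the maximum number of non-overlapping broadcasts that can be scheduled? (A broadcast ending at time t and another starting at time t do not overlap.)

Sort by end time and greedily take each interval whose start is ≥ the last chosen end.
Sorted by end: (0,2)  (2,6)  (4,7)  (3,8)  (8,9)  (8,10)  (11,12)  (12,17)  (17,20)  (18,21)
take (0,2); take (2,6); take (8,9); take (11,12); take (12,17); take (17,20).
Selected 6 broadcasts.

6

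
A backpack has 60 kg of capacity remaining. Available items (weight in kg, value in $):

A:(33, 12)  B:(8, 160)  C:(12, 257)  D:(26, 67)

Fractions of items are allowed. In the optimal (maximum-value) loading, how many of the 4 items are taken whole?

3

Greedy by value/weight ratio, highest first.
Ratios (sorted): C 21.42, B 20.00, D 2.58, A 0.36
take C (12 @ 257); take B (8 @ 160); take D (26 @ 67); take 14/33 of A → 5.09. Capacity used 60/60.
3 item(s) taken whole; one partial (take 14/33 of A).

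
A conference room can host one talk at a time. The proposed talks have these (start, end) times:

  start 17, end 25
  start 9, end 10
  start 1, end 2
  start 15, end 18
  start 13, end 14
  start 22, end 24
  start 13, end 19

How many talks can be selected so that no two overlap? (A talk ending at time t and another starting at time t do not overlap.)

5

Greedy by earliest finish: after sorting by end time, pick each interval compatible with the last pick.
Sorted by end: (1,2)  (9,10)  (13,14)  (15,18)  (13,19)  (22,24)  (17,25)
take (1,2); take (9,10); take (13,14); take (15,18); take (22,24).
Selected 5 talks.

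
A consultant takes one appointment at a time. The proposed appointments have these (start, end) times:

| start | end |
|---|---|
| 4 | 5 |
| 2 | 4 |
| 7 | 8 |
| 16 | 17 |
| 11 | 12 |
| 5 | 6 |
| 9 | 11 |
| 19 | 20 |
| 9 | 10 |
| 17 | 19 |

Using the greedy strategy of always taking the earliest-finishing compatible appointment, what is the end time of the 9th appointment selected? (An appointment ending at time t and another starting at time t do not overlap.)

20

Order by finish time; keep every interval that doesn't clash with the previous kept one.
Sorted by end: (2,4)  (4,5)  (5,6)  (7,8)  (9,10)  (9,11)  (11,12)  (16,17)  (17,19)  (19,20)
take (2,4); take (4,5); take (5,6); take (7,8); take (9,10); take (11,12); take (16,17); take (17,19); take (19,20).
Selected: (2,4) (4,5) (5,6) (7,8) (9,10) (11,12) (16,17) (17,19) (19,20)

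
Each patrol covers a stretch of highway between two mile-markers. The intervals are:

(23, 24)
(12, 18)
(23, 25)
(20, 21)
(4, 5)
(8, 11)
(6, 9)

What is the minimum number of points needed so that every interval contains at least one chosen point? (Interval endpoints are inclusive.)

Process intervals by earliest right end; each time one isn't hit yet, stab at its right endpoint.
By right end: [4,5]  [6,9]  [8,11]  [12,18]  [20,21]  [23,24]  [23,25]
[4,5] uncovered → point at 5; [6,9] uncovered → point at 9; [12,18] uncovered → point at 18; [20,21] uncovered → point at 21; [23,24] uncovered → point at 24.
Points: 5, 9, 18, 21, 24 (5 total).

5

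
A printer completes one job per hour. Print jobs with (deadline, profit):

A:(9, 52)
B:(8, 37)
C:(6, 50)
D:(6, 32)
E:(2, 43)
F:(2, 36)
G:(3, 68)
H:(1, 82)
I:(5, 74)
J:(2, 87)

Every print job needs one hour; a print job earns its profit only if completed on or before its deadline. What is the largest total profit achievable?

Take jobs in profit order; each goes to the latest open slot no later than its deadline.
By profit: J(d2,87), H(d1,82), I(d5,74), G(d3,68), A(d9,52), C(d6,50), E(d2,43), B(d8,37), F(d2,36), D(d6,32)
J→slot 2; H→slot 1; I→slot 5; G→slot 3; A→slot 9; C→slot 6; E skipped; B→slot 8; F skipped; D→slot 4.
Profit = 82 + 87 + 68 + 32 + 74 + 50 + 37 + 52 = 482

482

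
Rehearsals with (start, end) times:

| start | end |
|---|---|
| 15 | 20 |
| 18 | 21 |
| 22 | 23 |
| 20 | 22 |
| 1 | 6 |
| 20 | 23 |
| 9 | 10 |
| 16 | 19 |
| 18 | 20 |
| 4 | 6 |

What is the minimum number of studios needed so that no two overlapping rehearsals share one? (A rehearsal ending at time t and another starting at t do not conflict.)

4

Count concurrent intervals with a sweep; the peak is the room count.
Events (time:±→running): 1:+→1 4:+→2 6:-→1 6:-→0 9:+→1 10:-→0 15:+→1 16:+→2 18:+→3 18:+→4 … peak 4.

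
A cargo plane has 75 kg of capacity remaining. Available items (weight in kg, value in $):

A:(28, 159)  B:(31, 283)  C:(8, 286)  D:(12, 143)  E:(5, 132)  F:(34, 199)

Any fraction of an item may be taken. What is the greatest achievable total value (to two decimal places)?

Greedy by value/weight ratio, highest first.
Ratios (sorted): C 35.75, E 26.40, D 11.92, B 9.13, F 5.85, A 5.68
take C (8 @ 286); take E (5 @ 132); take D (12 @ 143); take B (31 @ 283); take 19/34 of F → 111.21. Capacity used 75/75.
Total value = 955.21

955.21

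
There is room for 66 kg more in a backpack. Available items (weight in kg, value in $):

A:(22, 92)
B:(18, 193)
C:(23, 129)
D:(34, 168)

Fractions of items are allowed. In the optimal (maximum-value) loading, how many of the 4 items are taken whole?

2

Ratios (sorted): B 10.72, C 5.61, D 4.94, A 4.18
take B (18 @ 193); take C (23 @ 129); take 25/34 of D → 123.53. Capacity used 66/66.
2 item(s) taken whole; one partial (take 25/34 of D).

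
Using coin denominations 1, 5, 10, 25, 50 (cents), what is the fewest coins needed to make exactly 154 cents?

154 = 3×50 + 4×1
Total coins = 3 + 4 = 7

7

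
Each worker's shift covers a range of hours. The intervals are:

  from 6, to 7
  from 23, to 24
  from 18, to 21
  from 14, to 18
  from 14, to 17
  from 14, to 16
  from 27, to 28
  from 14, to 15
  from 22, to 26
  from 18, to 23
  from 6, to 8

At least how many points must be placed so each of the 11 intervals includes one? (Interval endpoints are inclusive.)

5

By right end: [6,7]  [6,8]  [14,15]  [14,16]  [14,17]  [14,18]  [18,21]  [18,23]  [23,24]  [22,26]  [27,28]
[6,7] uncovered → point at 7; [14,15] uncovered → point at 15; [18,21] uncovered → point at 21; [23,24] uncovered → point at 24; [27,28] uncovered → point at 28.
Points: 7, 15, 21, 24, 28 (5 total).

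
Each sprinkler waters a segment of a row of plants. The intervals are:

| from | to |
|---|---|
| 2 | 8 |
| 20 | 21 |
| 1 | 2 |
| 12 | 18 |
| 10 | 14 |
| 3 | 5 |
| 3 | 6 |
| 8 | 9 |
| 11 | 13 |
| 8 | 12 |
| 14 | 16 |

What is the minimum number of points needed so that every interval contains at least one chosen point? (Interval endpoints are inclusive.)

6

Process intervals by earliest right end; each time one isn't hit yet, stab at its right endpoint.
By right end: [1,2]  [3,5]  [3,6]  [2,8]  [8,9]  [8,12]  [11,13]  [10,14]  [14,16]  [12,18]  [20,21]
[1,2] uncovered → point at 2; [3,5] uncovered → point at 5; [8,9] uncovered → point at 9; [11,13] uncovered → point at 13; [14,16] uncovered → point at 16; [20,21] uncovered → point at 21.
Points: 2, 5, 9, 13, 16, 21 (6 total).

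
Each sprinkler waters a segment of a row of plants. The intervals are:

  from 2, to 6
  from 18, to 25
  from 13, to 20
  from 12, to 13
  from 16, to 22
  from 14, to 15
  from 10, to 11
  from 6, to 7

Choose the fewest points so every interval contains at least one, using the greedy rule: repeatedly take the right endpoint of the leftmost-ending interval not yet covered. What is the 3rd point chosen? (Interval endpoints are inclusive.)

Process intervals by earliest right end; each time one isn't hit yet, stab at its right endpoint.
By right end: [2,6]  [6,7]  [10,11]  [12,13]  [14,15]  [13,20]  [16,22]  [18,25]
[2,6] uncovered → point at 6; [10,11] uncovered → point at 11; [12,13] uncovered → point at 13; [14,15] uncovered → point at 15; [16,22] uncovered → point at 22.
Points: 6, 11, 13, 15, 22 (5 total).

13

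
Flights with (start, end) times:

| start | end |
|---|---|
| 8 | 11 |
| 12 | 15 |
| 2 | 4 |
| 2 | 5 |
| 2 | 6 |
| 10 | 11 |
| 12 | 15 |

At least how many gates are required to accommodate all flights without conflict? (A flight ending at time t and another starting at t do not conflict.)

Count concurrent intervals with a sweep; the peak is the room count.
Events (time:±→running): 2:+→1 2:+→2 2:+→3 … peak 3.

3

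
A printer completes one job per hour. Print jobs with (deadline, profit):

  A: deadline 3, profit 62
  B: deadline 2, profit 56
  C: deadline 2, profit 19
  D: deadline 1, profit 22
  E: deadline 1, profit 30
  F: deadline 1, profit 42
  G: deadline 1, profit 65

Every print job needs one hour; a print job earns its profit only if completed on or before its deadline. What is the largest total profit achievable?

183

Take jobs in profit order; each goes to the latest open slot no later than its deadline.
By profit: G(d1,65), A(d3,62), B(d2,56), F(d1,42), E(d1,30), D(d1,22), C(d2,19)
G→slot 1; A→slot 3; B→slot 2; F skipped; E skipped; D skipped; C skipped.
Profit = 65 + 56 + 62 = 183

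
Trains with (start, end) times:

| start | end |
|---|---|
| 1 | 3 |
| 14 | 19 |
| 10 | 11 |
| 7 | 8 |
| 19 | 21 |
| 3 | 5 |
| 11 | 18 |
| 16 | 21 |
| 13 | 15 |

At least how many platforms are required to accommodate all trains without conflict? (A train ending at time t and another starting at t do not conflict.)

The answer is the maximum number of intervals overlapping at any instant.
starts: [1, 3, 7, 10, 11, 13, 14, 16, 19]
ends:   [3, 5, 8, 11, 15, 18, 19, 21, 21]
s1→1 e3→0 s3→1 e5→0 s7→1 e8→0 s10→1 e11→0 s11→1 s13→2 s14→3  — peak 3.

3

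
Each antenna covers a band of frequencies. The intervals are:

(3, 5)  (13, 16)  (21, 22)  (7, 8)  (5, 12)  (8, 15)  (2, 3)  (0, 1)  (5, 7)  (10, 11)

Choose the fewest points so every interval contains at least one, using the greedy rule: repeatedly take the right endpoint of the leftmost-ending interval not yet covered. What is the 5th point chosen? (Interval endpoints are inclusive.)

Sort by right endpoint; whenever an interval is uncovered, place a point at its right end.
Sorted: [0,1] [2,3] [3,5] [5,7] [7,8] [10,11] [5,12] [8,15] [13,16] [21,22]
{[0,1]} hit by 1; {[2,3],[3,5]} hit by 3; {[5,7],[7,8]} hit by 7; {[10,11],[5,12],[8,15]} hit by 11; {[13,16]} hit by 16; {[21,22]} hit by 22.
Points: 1, 3, 7, 11, 16, 22 (6 total).

16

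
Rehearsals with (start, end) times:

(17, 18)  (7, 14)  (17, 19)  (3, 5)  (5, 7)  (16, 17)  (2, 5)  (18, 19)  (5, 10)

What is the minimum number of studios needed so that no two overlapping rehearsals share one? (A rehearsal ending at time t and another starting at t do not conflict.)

2

The answer is the maximum number of intervals overlapping at any instant.
Events (time:±→running): 2:+→1 3:+→2 … peak 2.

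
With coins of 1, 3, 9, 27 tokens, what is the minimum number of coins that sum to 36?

Use the largest denomination that fits, subtract, and repeat.
36 − 1×27→9 − 1×9→0
Total coins = 1 + 1 = 2

2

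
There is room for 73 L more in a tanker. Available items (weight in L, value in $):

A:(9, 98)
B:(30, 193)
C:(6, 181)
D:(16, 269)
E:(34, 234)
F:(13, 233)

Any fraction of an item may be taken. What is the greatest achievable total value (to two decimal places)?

980.59

Sort by value per unit weight and fill in that order.
Ratios (sorted): C 30.17, F 17.92, D 16.81, A 10.89, E 6.88, B 6.43
take C (6 @ 181); take F (13 @ 233); take D (16 @ 269); take A (9 @ 98); take 29/34 of E → 199.59. Capacity used 73/73.
Total value = 980.59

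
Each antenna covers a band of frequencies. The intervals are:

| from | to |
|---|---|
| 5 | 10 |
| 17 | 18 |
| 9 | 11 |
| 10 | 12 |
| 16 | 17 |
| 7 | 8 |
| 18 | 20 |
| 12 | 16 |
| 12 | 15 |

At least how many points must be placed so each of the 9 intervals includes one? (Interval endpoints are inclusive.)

Sort by right endpoint; whenever an interval is uncovered, place a point at its right end.
By right end: [7,8]  [5,10]  [9,11]  [10,12]  [12,15]  [12,16]  [16,17]  [17,18]  [18,20]
[7,8] uncovered → point at 8; [9,11] uncovered → point at 11; [12,15] uncovered → point at 15; [16,17] uncovered → point at 17; [18,20] uncovered → point at 20.
Points: 8, 11, 15, 17, 20 (5 total).

5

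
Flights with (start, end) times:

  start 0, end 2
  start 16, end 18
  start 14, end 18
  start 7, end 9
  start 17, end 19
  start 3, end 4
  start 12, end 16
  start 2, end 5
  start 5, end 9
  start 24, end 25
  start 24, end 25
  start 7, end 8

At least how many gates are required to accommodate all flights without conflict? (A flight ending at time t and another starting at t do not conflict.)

starts: [0, 2, 3, 5, 7, 7, 12, 14, 16, 17, 24, 24]
ends:   [2, 4, 5, 8, 9, 9, 16, 18, 18, 19, 25, 25]
s0→1 e2→0 s2→1 s3→2 e4→1 e5→0 s5→1 s7→2 s7→3  — peak 3.

3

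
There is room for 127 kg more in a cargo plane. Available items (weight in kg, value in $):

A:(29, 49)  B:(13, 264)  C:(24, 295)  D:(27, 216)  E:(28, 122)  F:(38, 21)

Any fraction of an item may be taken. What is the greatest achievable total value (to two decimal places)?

949.32

Sort by value per unit weight and fill in that order.
Ratios (sorted): B 20.31, C 12.29, D 8.00, E 4.36, A 1.69, F 0.55
take B (13 @ 264); take C (24 @ 295); take D (27 @ 216); take E (28 @ 122); take A (29 @ 49); take 6/38 of F → 3.32. Capacity used 127/127.
Total value = 949.32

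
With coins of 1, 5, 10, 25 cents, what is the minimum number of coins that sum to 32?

Use the largest denomination that fits, subtract, and repeat.
32 − 1×25→7 − 1×5→2 − 2×1→0
Total coins = 1 + 1 + 2 = 4

4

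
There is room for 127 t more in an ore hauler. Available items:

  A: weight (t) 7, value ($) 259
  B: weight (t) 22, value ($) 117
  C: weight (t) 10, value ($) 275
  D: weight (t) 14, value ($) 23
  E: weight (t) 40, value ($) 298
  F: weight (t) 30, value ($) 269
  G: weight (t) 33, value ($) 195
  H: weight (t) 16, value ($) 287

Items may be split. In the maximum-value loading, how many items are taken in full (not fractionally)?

5

Sort by value per unit weight and fill in that order.
Ratios (sorted): A 37.00, C 27.50, H 17.94, F 8.97, E 7.45, G 5.91, B 5.32, D 1.64
take A (7 @ 259); take C (10 @ 275); take H (16 @ 287); take F (30 @ 269); take E (40 @ 298); take 24/33 of G → 141.82. Capacity used 127/127.
5 item(s) taken whole; one partial (take 24/33 of G).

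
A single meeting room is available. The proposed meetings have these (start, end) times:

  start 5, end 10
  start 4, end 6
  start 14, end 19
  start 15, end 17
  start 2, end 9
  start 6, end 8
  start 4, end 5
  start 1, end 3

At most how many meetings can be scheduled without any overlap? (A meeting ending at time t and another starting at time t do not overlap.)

Order by finish time; keep every interval that doesn't clash with the previous kept one.
Sorted by end: (1,3)  (4,5)  (4,6)  (6,8)  (2,9)  (5,10)  (15,17)  (14,19)
take (1,3); take (4,5); take (6,8); take (15,17).
Selected 4 meetings.

4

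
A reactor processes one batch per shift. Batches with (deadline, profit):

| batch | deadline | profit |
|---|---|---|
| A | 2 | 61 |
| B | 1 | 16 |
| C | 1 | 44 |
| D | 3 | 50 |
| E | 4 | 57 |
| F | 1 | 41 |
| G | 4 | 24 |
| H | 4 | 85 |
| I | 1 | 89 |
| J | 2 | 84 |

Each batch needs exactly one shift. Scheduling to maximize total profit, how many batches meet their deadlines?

Sort by profit descending; place each in the latest free slot ≤ its deadline.
Profit order: I=89 H=85 J=84 A=61 E=57 D=50 C=44 F=41 G=24 B=16
Assign: I→slot 1, H→slot 4, J→slot 2, A skipped, E→slot 3, D skipped, C skipped, F skipped, G skipped, B skipped.
Slots: [1:I] [2:J] [3:E] [4:H]
4 of 10 scheduled.

4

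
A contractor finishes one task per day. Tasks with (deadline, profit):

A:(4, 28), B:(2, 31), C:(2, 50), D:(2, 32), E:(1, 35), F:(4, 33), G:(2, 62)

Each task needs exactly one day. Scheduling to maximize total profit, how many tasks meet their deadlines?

4

Profit order: G=62 C=50 E=35 F=33 D=32 B=31 A=28
Assign: G→slot 2, C→slot 1, E skipped, F→slot 4, D skipped, B skipped, A→slot 3.
Slots: [1:C] [2:G] [3:A] [4:F]
4 of 7 scheduled.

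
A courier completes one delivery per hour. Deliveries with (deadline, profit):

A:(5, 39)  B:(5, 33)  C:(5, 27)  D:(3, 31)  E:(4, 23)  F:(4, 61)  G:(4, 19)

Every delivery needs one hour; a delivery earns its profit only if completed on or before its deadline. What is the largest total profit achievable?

Take jobs in profit order; each goes to the latest open slot no later than its deadline.
By profit: F(d4,61), A(d5,39), B(d5,33), D(d3,31), C(d5,27), E(d4,23), G(d4,19)
F→slot 4; A→slot 5; B→slot 3; D→slot 2; C→slot 1; E skipped; G skipped.
Profit = 27 + 31 + 33 + 61 + 39 = 191

191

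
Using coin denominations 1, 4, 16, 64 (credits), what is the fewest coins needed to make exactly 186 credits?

186 = 2×64 + 3×16 + 2×4 + 2×1
Total coins = 2 + 3 + 2 + 2 = 9

9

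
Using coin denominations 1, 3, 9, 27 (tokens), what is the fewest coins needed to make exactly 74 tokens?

6

74 − 2×27→20 − 2×9→2 − 2×1→0
Total coins = 2 + 2 + 2 = 6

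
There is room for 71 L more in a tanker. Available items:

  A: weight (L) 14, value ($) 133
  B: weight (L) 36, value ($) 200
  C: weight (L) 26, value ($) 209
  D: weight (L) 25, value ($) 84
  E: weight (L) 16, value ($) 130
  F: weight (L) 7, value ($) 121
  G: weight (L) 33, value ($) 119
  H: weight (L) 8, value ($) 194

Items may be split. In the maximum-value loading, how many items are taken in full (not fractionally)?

Sort by value per unit weight and fill in that order.
Order: H (194/8=24.25) > F (121/7=17.29) > A (133/14=9.50) > E (130/16=8.12) > C (209/26=8.04) > B (200/36=5.56) > G (119/33=3.61) > D (84/25=3.36)
Fill: take H (8 @ 194) → take F (7 @ 121) → take A (14 @ 133) → take E (16 @ 130) → take C (26 @ 209); 71/71 used.
5 item(s) taken whole.

5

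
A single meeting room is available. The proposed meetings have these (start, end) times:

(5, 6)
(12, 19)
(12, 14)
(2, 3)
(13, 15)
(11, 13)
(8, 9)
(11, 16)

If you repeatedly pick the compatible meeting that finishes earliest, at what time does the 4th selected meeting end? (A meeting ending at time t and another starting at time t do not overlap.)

Sort by end time and greedily take each interval whose start is ≥ the last chosen end.
By end time: (2,3), (5,6), (8,9), (11,13), (12,14), (13,15), (11,16), (12,19).
Pick (2,3); next start ≥ 3 → (5,6); next start ≥ 6 → (8,9); next start ≥ 9 → (11,13); next start ≥ 13 → (13,15).
Selected: (2,3) (5,6) (8,9) (11,13) (13,15)

13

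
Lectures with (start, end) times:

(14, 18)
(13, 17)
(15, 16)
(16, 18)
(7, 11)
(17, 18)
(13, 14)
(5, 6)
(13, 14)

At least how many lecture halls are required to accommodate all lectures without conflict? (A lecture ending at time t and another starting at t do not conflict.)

Events (time:±→running): 5:+→1 6:-→0 7:+→1 11:-→0 13:+→1 13:+→2 13:+→3 … peak 3.

3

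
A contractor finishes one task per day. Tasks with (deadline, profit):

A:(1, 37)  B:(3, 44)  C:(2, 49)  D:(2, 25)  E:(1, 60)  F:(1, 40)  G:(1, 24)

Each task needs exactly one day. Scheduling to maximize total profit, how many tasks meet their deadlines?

3

By profit: E(d1,60), C(d2,49), B(d3,44), F(d1,40), A(d1,37), D(d2,25), G(d1,24)
E→slot 1; C→slot 2; B→slot 3; F skipped; A skipped; D skipped; G skipped.
3 of 7 scheduled.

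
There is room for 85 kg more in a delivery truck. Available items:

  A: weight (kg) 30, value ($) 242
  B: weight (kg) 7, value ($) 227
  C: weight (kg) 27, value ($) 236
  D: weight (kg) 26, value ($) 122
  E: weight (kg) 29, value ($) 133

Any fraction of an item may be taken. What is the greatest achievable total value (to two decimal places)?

803.54

Greedy by value/weight ratio, highest first.
Ratios (sorted): B 32.43, C 8.74, A 8.07, D 4.69, E 4.59
take B (7 @ 227); take C (27 @ 236); take A (30 @ 242); take 21/26 of D → 98.54. Capacity used 85/85.
Total value = 803.54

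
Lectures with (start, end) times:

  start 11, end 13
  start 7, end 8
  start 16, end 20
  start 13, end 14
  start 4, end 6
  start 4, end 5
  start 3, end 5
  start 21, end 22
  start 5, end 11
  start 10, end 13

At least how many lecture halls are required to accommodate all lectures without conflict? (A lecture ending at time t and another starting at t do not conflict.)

3

Events (time:±→running): 3:+→1 4:+→2 4:+→3 … peak 3.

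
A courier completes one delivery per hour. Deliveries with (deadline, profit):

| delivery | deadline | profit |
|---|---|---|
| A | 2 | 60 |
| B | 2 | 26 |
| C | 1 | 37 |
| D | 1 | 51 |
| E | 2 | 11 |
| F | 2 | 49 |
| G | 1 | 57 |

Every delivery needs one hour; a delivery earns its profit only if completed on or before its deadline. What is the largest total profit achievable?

Profit order: A=60 G=57 D=51 F=49 C=37 B=26 E=11
Assign: A→slot 2, G→slot 1, D skipped, F skipped, C skipped, B skipped, E skipped.
Slots: [1:G] [2:A]
Profit = 57 + 60 = 117

117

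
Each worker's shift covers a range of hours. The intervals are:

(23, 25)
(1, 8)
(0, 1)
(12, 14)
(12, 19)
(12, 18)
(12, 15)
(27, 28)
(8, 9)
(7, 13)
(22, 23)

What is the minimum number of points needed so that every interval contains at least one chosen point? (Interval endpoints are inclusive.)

5

By right end: [0,1]  [1,8]  [8,9]  [7,13]  [12,14]  [12,15]  [12,18]  [12,19]  [22,23]  [23,25]  [27,28]
[0,1] uncovered → point at 1; [8,9] uncovered → point at 9; [12,14] uncovered → point at 14; [22,23] uncovered → point at 23; [27,28] uncovered → point at 28.
Points: 1, 9, 14, 23, 28 (5 total).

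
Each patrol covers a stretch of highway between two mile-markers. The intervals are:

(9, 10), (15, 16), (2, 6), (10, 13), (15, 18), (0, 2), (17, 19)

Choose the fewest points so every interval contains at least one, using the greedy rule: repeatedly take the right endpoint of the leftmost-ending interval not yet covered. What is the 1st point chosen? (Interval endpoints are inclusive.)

2

By right end: [0,2]  [2,6]  [9,10]  [10,13]  [15,16]  [15,18]  [17,19]
[0,2] uncovered → point at 2; [9,10] uncovered → point at 10; [15,16] uncovered → point at 16; [17,19] uncovered → point at 19.
Points: 2, 10, 16, 19 (4 total).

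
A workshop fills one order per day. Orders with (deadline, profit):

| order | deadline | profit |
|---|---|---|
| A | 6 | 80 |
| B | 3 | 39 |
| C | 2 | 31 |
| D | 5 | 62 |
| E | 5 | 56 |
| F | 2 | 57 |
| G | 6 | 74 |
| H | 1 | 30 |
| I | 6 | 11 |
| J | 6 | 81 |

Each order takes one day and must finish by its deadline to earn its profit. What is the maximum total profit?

410

By profit: J(d6,81), A(d6,80), G(d6,74), D(d5,62), F(d2,57), E(d5,56), B(d3,39), C(d2,31), H(d1,30), I(d6,11)
J→slot 6; A→slot 5; G→slot 4; D→slot 3; F→slot 2; E→slot 1; B skipped; C skipped; H skipped; I skipped.
Profit = 56 + 57 + 62 + 74 + 80 + 81 = 410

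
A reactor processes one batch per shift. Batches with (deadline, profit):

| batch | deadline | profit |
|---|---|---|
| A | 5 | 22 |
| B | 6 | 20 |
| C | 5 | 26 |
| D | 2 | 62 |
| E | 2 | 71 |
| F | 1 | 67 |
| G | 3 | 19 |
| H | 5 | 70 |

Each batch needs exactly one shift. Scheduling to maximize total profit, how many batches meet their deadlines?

Take jobs in profit order; each goes to the latest open slot no later than its deadline.
By profit: E(d2,71), H(d5,70), F(d1,67), D(d2,62), C(d5,26), A(d5,22), B(d6,20), G(d3,19)
E→slot 2; H→slot 5; F→slot 1; D skipped; C→slot 4; A→slot 3; B→slot 6; G skipped.
6 of 8 scheduled.

6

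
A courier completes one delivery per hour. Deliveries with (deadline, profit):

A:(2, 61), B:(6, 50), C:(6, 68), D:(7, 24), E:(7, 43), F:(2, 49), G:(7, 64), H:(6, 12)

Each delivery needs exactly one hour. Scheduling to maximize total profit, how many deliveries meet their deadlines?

7

Take jobs in profit order; each goes to the latest open slot no later than its deadline.
By profit: C(d6,68), G(d7,64), A(d2,61), B(d6,50), F(d2,49), E(d7,43), D(d7,24), H(d6,12)
C→slot 6; G→slot 7; A→slot 2; B→slot 5; F→slot 1; E→slot 4; D→slot 3; H skipped.
7 of 8 scheduled.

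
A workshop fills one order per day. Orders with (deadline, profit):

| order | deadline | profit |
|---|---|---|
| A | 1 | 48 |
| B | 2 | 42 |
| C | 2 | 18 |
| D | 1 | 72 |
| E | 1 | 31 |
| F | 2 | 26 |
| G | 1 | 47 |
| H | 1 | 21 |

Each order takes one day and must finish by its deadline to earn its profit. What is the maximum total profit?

Take jobs in profit order; each goes to the latest open slot no later than its deadline.
By profit: D(d1,72), A(d1,48), G(d1,47), B(d2,42), E(d1,31), F(d2,26), H(d1,21), C(d2,18)
D→slot 1; A skipped; G skipped; B→slot 2; E skipped; F skipped; H skipped; C skipped.
Profit = 72 + 42 = 114

114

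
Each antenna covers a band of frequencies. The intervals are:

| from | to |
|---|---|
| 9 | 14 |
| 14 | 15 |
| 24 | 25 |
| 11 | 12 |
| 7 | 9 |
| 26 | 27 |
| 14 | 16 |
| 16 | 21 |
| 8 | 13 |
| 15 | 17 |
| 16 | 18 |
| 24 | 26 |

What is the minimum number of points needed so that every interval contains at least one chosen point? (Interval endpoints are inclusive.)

By right end: [7,9]  [11,12]  [8,13]  [9,14]  [14,15]  [14,16]  [15,17]  [16,18]  [16,21]  [24,25]  [24,26]  [26,27]
[7,9] uncovered → point at 9; [11,12] uncovered → point at 12; [14,15] uncovered → point at 15; [16,18] uncovered → point at 18; [24,25] uncovered → point at 25; [26,27] uncovered → point at 27.
Points: 9, 12, 15, 18, 25, 27 (6 total).

6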